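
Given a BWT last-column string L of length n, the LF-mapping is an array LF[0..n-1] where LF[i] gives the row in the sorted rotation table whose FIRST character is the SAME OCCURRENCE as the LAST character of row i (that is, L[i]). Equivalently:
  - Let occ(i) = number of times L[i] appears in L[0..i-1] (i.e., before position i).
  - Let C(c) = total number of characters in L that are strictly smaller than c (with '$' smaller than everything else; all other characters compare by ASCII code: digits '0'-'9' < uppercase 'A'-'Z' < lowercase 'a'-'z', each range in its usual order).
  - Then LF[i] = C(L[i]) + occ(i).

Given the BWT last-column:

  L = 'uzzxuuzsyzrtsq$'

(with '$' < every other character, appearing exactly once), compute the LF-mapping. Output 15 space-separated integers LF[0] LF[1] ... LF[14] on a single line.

Char counts: '$':1, 'q':1, 'r':1, 's':2, 't':1, 'u':3, 'x':1, 'y':1, 'z':4
C (first-col start): C('$')=0, C('q')=1, C('r')=2, C('s')=3, C('t')=5, C('u')=6, C('x')=9, C('y')=10, C('z')=11
L[0]='u': occ=0, LF[0]=C('u')+0=6+0=6
L[1]='z': occ=0, LF[1]=C('z')+0=11+0=11
L[2]='z': occ=1, LF[2]=C('z')+1=11+1=12
L[3]='x': occ=0, LF[3]=C('x')+0=9+0=9
L[4]='u': occ=1, LF[4]=C('u')+1=6+1=7
L[5]='u': occ=2, LF[5]=C('u')+2=6+2=8
L[6]='z': occ=2, LF[6]=C('z')+2=11+2=13
L[7]='s': occ=0, LF[7]=C('s')+0=3+0=3
L[8]='y': occ=0, LF[8]=C('y')+0=10+0=10
L[9]='z': occ=3, LF[9]=C('z')+3=11+3=14
L[10]='r': occ=0, LF[10]=C('r')+0=2+0=2
L[11]='t': occ=0, LF[11]=C('t')+0=5+0=5
L[12]='s': occ=1, LF[12]=C('s')+1=3+1=4
L[13]='q': occ=0, LF[13]=C('q')+0=1+0=1
L[14]='$': occ=0, LF[14]=C('$')+0=0+0=0

Answer: 6 11 12 9 7 8 13 3 10 14 2 5 4 1 0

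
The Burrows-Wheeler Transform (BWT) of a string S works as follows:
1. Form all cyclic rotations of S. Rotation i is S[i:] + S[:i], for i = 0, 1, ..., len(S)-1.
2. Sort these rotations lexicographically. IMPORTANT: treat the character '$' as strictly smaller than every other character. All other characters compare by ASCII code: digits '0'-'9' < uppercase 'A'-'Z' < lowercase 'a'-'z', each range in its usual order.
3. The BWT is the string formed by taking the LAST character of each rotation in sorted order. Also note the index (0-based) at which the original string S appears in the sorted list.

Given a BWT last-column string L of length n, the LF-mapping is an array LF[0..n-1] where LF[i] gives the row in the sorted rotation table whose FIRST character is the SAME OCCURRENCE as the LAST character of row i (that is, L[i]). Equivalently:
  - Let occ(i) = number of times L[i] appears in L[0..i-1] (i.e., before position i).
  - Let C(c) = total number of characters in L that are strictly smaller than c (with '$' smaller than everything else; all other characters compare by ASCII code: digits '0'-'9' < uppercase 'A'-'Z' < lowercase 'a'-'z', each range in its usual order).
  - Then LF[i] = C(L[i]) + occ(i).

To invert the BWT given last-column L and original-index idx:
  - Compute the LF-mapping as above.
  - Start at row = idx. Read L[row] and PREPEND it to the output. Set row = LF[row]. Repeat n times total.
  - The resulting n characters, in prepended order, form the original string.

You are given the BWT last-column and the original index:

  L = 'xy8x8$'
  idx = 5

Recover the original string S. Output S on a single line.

Answer: y88xx$

Derivation:
LF mapping: 3 5 1 4 2 0
Walk LF starting at row 5, prepending L[row]:
  step 1: row=5, L[5]='$', prepend. Next row=LF[5]=0
  step 2: row=0, L[0]='x', prepend. Next row=LF[0]=3
  step 3: row=3, L[3]='x', prepend. Next row=LF[3]=4
  step 4: row=4, L[4]='8', prepend. Next row=LF[4]=2
  step 5: row=2, L[2]='8', prepend. Next row=LF[2]=1
  step 6: row=1, L[1]='y', prepend. Next row=LF[1]=5
Reversed output: y88xx$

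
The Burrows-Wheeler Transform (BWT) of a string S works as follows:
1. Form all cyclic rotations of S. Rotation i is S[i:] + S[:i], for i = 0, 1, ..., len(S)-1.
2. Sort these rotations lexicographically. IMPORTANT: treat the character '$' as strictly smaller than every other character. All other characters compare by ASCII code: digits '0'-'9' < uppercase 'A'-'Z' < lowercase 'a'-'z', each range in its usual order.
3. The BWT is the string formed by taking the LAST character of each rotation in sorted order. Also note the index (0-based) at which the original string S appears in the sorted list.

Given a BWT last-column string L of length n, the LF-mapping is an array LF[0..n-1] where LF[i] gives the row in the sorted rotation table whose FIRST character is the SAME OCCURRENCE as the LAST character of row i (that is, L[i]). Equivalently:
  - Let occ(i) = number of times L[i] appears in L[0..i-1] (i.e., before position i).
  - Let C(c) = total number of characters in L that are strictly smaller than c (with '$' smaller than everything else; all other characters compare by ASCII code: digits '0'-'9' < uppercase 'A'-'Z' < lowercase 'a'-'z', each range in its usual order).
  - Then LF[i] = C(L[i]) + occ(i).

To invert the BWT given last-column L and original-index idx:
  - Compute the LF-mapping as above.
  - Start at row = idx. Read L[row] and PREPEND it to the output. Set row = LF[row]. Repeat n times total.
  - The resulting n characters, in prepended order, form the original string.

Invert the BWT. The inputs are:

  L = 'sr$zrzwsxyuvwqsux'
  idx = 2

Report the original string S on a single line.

Answer: rqxzsuwsyvwxuzrs$

Derivation:
LF mapping: 4 2 0 15 3 16 10 5 12 14 7 9 11 1 6 8 13
Walk LF starting at row 2, prepending L[row]:
  step 1: row=2, L[2]='$', prepend. Next row=LF[2]=0
  step 2: row=0, L[0]='s', prepend. Next row=LF[0]=4
  step 3: row=4, L[4]='r', prepend. Next row=LF[4]=3
  step 4: row=3, L[3]='z', prepend. Next row=LF[3]=15
  step 5: row=15, L[15]='u', prepend. Next row=LF[15]=8
  step 6: row=8, L[8]='x', prepend. Next row=LF[8]=12
  step 7: row=12, L[12]='w', prepend. Next row=LF[12]=11
  step 8: row=11, L[11]='v', prepend. Next row=LF[11]=9
  step 9: row=9, L[9]='y', prepend. Next row=LF[9]=14
  step 10: row=14, L[14]='s', prepend. Next row=LF[14]=6
  step 11: row=6, L[6]='w', prepend. Next row=LF[6]=10
  step 12: row=10, L[10]='u', prepend. Next row=LF[10]=7
  step 13: row=7, L[7]='s', prepend. Next row=LF[7]=5
  step 14: row=5, L[5]='z', prepend. Next row=LF[5]=16
  step 15: row=16, L[16]='x', prepend. Next row=LF[16]=13
  step 16: row=13, L[13]='q', prepend. Next row=LF[13]=1
  step 17: row=1, L[1]='r', prepend. Next row=LF[1]=2
Reversed output: rqxzsuwsyvwxuzrs$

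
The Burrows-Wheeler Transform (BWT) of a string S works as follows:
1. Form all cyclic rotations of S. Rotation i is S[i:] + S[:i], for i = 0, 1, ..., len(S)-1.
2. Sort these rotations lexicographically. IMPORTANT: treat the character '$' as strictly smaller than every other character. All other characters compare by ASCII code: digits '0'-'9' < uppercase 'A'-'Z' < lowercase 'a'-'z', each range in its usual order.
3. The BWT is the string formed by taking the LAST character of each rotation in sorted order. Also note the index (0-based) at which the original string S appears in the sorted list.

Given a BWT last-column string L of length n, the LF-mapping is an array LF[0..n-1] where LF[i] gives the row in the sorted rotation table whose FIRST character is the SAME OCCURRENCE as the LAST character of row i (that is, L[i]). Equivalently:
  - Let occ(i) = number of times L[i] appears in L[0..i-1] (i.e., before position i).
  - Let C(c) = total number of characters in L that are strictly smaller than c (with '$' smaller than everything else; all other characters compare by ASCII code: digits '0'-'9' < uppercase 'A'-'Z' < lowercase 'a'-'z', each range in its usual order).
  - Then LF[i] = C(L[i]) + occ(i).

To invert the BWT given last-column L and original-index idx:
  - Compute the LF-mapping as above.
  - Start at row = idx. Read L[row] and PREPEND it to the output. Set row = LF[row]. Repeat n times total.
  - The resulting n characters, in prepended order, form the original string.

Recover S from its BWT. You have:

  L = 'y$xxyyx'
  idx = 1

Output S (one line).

Answer: xxxyyy$

Derivation:
LF mapping: 4 0 1 2 5 6 3
Walk LF starting at row 1, prepending L[row]:
  step 1: row=1, L[1]='$', prepend. Next row=LF[1]=0
  step 2: row=0, L[0]='y', prepend. Next row=LF[0]=4
  step 3: row=4, L[4]='y', prepend. Next row=LF[4]=5
  step 4: row=5, L[5]='y', prepend. Next row=LF[5]=6
  step 5: row=6, L[6]='x', prepend. Next row=LF[6]=3
  step 6: row=3, L[3]='x', prepend. Next row=LF[3]=2
  step 7: row=2, L[2]='x', prepend. Next row=LF[2]=1
Reversed output: xxxyyy$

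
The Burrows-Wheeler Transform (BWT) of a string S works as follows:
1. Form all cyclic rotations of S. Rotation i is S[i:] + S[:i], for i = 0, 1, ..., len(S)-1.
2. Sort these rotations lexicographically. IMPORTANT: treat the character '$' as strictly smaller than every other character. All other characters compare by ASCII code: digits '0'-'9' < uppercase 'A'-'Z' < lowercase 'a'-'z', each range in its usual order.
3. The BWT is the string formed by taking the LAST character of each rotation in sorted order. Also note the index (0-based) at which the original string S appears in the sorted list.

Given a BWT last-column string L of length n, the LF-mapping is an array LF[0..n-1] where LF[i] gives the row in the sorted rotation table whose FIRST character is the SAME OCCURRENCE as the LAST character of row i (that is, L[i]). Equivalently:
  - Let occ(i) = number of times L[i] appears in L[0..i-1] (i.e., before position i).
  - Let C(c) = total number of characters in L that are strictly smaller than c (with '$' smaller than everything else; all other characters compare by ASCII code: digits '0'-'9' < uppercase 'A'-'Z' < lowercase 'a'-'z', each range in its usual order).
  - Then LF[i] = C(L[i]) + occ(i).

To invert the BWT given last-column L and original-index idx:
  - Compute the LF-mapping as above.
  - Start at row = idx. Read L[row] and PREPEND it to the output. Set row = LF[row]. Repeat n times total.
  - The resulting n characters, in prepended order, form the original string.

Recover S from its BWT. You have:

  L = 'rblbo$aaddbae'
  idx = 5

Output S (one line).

Answer: baobabladder$

Derivation:
LF mapping: 12 4 10 5 11 0 1 2 7 8 6 3 9
Walk LF starting at row 5, prepending L[row]:
  step 1: row=5, L[5]='$', prepend. Next row=LF[5]=0
  step 2: row=0, L[0]='r', prepend. Next row=LF[0]=12
  step 3: row=12, L[12]='e', prepend. Next row=LF[12]=9
  step 4: row=9, L[9]='d', prepend. Next row=LF[9]=8
  step 5: row=8, L[8]='d', prepend. Next row=LF[8]=7
  step 6: row=7, L[7]='a', prepend. Next row=LF[7]=2
  step 7: row=2, L[2]='l', prepend. Next row=LF[2]=10
  step 8: row=10, L[10]='b', prepend. Next row=LF[10]=6
  step 9: row=6, L[6]='a', prepend. Next row=LF[6]=1
  step 10: row=1, L[1]='b', prepend. Next row=LF[1]=4
  step 11: row=4, L[4]='o', prepend. Next row=LF[4]=11
  step 12: row=11, L[11]='a', prepend. Next row=LF[11]=3
  step 13: row=3, L[3]='b', prepend. Next row=LF[3]=5
Reversed output: baobabladder$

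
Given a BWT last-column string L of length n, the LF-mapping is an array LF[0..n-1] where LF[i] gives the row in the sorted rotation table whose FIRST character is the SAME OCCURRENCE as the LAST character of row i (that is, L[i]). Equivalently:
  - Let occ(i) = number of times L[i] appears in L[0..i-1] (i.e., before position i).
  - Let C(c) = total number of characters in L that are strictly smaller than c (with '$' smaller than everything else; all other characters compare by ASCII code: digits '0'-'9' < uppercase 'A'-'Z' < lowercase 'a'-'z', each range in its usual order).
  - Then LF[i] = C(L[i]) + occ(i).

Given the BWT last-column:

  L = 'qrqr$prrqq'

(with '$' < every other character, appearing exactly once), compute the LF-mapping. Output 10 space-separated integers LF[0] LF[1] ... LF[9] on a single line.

Char counts: '$':1, 'p':1, 'q':4, 'r':4
C (first-col start): C('$')=0, C('p')=1, C('q')=2, C('r')=6
L[0]='q': occ=0, LF[0]=C('q')+0=2+0=2
L[1]='r': occ=0, LF[1]=C('r')+0=6+0=6
L[2]='q': occ=1, LF[2]=C('q')+1=2+1=3
L[3]='r': occ=1, LF[3]=C('r')+1=6+1=7
L[4]='$': occ=0, LF[4]=C('$')+0=0+0=0
L[5]='p': occ=0, LF[5]=C('p')+0=1+0=1
L[6]='r': occ=2, LF[6]=C('r')+2=6+2=8
L[7]='r': occ=3, LF[7]=C('r')+3=6+3=9
L[8]='q': occ=2, LF[8]=C('q')+2=2+2=4
L[9]='q': occ=3, LF[9]=C('q')+3=2+3=5

Answer: 2 6 3 7 0 1 8 9 4 5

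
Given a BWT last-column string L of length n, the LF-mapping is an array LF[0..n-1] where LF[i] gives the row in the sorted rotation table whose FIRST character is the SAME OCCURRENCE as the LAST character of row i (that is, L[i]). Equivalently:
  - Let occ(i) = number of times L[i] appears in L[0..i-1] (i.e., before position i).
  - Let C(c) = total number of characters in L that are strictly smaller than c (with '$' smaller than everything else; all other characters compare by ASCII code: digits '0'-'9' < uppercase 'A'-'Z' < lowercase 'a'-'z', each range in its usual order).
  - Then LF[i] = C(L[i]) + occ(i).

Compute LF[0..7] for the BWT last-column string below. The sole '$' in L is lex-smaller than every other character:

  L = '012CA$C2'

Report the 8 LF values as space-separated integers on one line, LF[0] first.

Answer: 1 2 3 6 5 0 7 4

Derivation:
Char counts: '$':1, '0':1, '1':1, '2':2, 'A':1, 'C':2
C (first-col start): C('$')=0, C('0')=1, C('1')=2, C('2')=3, C('A')=5, C('C')=6
L[0]='0': occ=0, LF[0]=C('0')+0=1+0=1
L[1]='1': occ=0, LF[1]=C('1')+0=2+0=2
L[2]='2': occ=0, LF[2]=C('2')+0=3+0=3
L[3]='C': occ=0, LF[3]=C('C')+0=6+0=6
L[4]='A': occ=0, LF[4]=C('A')+0=5+0=5
L[5]='$': occ=0, LF[5]=C('$')+0=0+0=0
L[6]='C': occ=1, LF[6]=C('C')+1=6+1=7
L[7]='2': occ=1, LF[7]=C('2')+1=3+1=4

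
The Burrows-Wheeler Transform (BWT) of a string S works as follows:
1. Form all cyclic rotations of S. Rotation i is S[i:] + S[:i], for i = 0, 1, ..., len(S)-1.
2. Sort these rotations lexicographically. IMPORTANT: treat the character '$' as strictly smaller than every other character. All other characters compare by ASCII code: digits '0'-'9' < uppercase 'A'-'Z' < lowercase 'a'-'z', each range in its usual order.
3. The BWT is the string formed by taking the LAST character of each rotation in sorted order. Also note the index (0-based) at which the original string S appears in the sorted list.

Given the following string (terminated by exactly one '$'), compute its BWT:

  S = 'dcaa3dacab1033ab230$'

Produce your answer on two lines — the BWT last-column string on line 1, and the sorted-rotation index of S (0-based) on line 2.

Answer: 031bb203aacc3daada3$
19

Derivation:
All 20 rotations (rotation i = S[i:]+S[:i]):
  rot[0] = dcaa3dacab1033ab230$
  rot[1] = caa3dacab1033ab230$d
  rot[2] = aa3dacab1033ab230$dc
  rot[3] = a3dacab1033ab230$dca
  rot[4] = 3dacab1033ab230$dcaa
  rot[5] = dacab1033ab230$dcaa3
  rot[6] = acab1033ab230$dcaa3d
  rot[7] = cab1033ab230$dcaa3da
  rot[8] = ab1033ab230$dcaa3dac
  rot[9] = b1033ab230$dcaa3daca
  rot[10] = 1033ab230$dcaa3dacab
  rot[11] = 033ab230$dcaa3dacab1
  rot[12] = 33ab230$dcaa3dacab10
  rot[13] = 3ab230$dcaa3dacab103
  rot[14] = ab230$dcaa3dacab1033
  rot[15] = b230$dcaa3dacab1033a
  rot[16] = 230$dcaa3dacab1033ab
  rot[17] = 30$dcaa3dacab1033ab2
  rot[18] = 0$dcaa3dacab1033ab23
  rot[19] = $dcaa3dacab1033ab230
Sorted (with $ < everything):
  sorted[0] = $dcaa3dacab1033ab230  (last char: '0')
  sorted[1] = 0$dcaa3dacab1033ab23  (last char: '3')
  sorted[2] = 033ab230$dcaa3dacab1  (last char: '1')
  sorted[3] = 1033ab230$dcaa3dacab  (last char: 'b')
  sorted[4] = 230$dcaa3dacab1033ab  (last char: 'b')
  sorted[5] = 30$dcaa3dacab1033ab2  (last char: '2')
  sorted[6] = 33ab230$dcaa3dacab10  (last char: '0')
  sorted[7] = 3ab230$dcaa3dacab103  (last char: '3')
  sorted[8] = 3dacab1033ab230$dcaa  (last char: 'a')
  sorted[9] = a3dacab1033ab230$dca  (last char: 'a')
  sorted[10] = aa3dacab1033ab230$dc  (last char: 'c')
  sorted[11] = ab1033ab230$dcaa3dac  (last char: 'c')
  sorted[12] = ab230$dcaa3dacab1033  (last char: '3')
  sorted[13] = acab1033ab230$dcaa3d  (last char: 'd')
  sorted[14] = b1033ab230$dcaa3daca  (last char: 'a')
  sorted[15] = b230$dcaa3dacab1033a  (last char: 'a')
  sorted[16] = caa3dacab1033ab230$d  (last char: 'd')
  sorted[17] = cab1033ab230$dcaa3da  (last char: 'a')
  sorted[18] = dacab1033ab230$dcaa3  (last char: '3')
  sorted[19] = dcaa3dacab1033ab230$  (last char: '$')
Last column: 031bb203aacc3daada3$
Original string S is at sorted index 19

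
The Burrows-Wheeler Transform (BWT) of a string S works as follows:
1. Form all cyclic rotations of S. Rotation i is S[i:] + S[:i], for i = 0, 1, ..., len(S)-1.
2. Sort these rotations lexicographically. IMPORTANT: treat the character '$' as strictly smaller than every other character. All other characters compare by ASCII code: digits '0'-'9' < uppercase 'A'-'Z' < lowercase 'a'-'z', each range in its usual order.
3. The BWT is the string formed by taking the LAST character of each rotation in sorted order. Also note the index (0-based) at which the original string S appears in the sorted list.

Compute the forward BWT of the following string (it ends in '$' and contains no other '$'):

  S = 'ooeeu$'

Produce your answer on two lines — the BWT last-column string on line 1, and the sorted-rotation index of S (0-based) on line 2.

Answer: uoeo$e
4

Derivation:
All 6 rotations (rotation i = S[i:]+S[:i]):
  rot[0] = ooeeu$
  rot[1] = oeeu$o
  rot[2] = eeu$oo
  rot[3] = eu$ooe
  rot[4] = u$ooee
  rot[5] = $ooeeu
Sorted (with $ < everything):
  sorted[0] = $ooeeu  (last char: 'u')
  sorted[1] = eeu$oo  (last char: 'o')
  sorted[2] = eu$ooe  (last char: 'e')
  sorted[3] = oeeu$o  (last char: 'o')
  sorted[4] = ooeeu$  (last char: '$')
  sorted[5] = u$ooee  (last char: 'e')
Last column: uoeo$e
Original string S is at sorted index 4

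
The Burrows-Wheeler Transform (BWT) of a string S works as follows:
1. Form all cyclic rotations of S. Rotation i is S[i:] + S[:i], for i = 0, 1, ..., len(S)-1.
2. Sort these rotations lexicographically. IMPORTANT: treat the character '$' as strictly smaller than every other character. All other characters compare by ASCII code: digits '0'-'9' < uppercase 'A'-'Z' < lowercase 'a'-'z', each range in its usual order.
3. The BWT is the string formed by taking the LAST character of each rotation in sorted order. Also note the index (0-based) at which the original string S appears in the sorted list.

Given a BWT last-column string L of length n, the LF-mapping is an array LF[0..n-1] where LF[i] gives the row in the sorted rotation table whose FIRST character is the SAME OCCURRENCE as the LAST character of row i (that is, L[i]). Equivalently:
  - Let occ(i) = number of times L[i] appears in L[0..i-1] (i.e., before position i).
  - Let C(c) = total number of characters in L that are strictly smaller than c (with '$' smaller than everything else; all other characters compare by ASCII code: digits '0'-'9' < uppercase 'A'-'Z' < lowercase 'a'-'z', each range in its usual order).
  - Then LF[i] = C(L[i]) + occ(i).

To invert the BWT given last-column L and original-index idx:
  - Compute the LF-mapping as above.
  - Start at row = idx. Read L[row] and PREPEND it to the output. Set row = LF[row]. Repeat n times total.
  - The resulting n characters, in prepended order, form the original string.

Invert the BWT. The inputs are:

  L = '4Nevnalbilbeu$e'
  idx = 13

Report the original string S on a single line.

LF mapping: 1 2 6 14 12 3 10 4 9 11 5 7 13 0 8
Walk LF starting at row 13, prepending L[row]:
  step 1: row=13, L[13]='$', prepend. Next row=LF[13]=0
  step 2: row=0, L[0]='4', prepend. Next row=LF[0]=1
  step 3: row=1, L[1]='N', prepend. Next row=LF[1]=2
  step 4: row=2, L[2]='e', prepend. Next row=LF[2]=6
  step 5: row=6, L[6]='l', prepend. Next row=LF[6]=10
  step 6: row=10, L[10]='b', prepend. Next row=LF[10]=5
  step 7: row=5, L[5]='a', prepend. Next row=LF[5]=3
  step 8: row=3, L[3]='v', prepend. Next row=LF[3]=14
  step 9: row=14, L[14]='e', prepend. Next row=LF[14]=8
  step 10: row=8, L[8]='i', prepend. Next row=LF[8]=9
  step 11: row=9, L[9]='l', prepend. Next row=LF[9]=11
  step 12: row=11, L[11]='e', prepend. Next row=LF[11]=7
  step 13: row=7, L[7]='b', prepend. Next row=LF[7]=4
  step 14: row=4, L[4]='n', prepend. Next row=LF[4]=12
  step 15: row=12, L[12]='u', prepend. Next row=LF[12]=13
Reversed output: unbelievableN4$

Answer: unbelievableN4$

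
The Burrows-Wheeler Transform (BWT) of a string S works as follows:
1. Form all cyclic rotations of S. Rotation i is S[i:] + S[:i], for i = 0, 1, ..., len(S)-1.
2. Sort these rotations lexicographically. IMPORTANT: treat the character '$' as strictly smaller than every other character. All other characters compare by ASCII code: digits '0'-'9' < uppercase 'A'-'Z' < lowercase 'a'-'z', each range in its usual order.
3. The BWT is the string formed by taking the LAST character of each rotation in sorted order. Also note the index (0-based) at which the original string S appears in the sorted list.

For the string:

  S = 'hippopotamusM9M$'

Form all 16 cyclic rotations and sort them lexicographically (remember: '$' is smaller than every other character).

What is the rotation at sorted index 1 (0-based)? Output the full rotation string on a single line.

All 16 rotations (rotation i = S[i:]+S[:i]):
  rot[0] = hippopotamusM9M$
  rot[1] = ippopotamusM9M$h
  rot[2] = ppopotamusM9M$hi
  rot[3] = popotamusM9M$hip
  rot[4] = opotamusM9M$hipp
  rot[5] = potamusM9M$hippo
  rot[6] = otamusM9M$hippop
  rot[7] = tamusM9M$hippopo
  rot[8] = amusM9M$hippopot
  rot[9] = musM9M$hippopota
  rot[10] = usM9M$hippopotam
  rot[11] = sM9M$hippopotamu
  rot[12] = M9M$hippopotamus
  rot[13] = 9M$hippopotamusM
  rot[14] = M$hippopotamusM9
  rot[15] = $hippopotamusM9M
Sorted (with $ < everything):
  sorted[0] = $hippopotamusM9M
  sorted[1] = 9M$hippopotamusM
  sorted[2] = M$hippopotamusM9
  sorted[3] = M9M$hippopotamus
  sorted[4] = amusM9M$hippopot
  sorted[5] = hippopotamusM9M$
  sorted[6] = ippopotamusM9M$h
  sorted[7] = musM9M$hippopota
  sorted[8] = opotamusM9M$hipp
  sorted[9] = otamusM9M$hippop
  sorted[10] = popotamusM9M$hip
  sorted[11] = potamusM9M$hippo
  sorted[12] = ppopotamusM9M$hi
  sorted[13] = sM9M$hippopotamu
  sorted[14] = tamusM9M$hippopo
  sorted[15] = usM9M$hippopotam
sorted[1] = 9M$hippopotamusM

Answer: 9M$hippopotamusM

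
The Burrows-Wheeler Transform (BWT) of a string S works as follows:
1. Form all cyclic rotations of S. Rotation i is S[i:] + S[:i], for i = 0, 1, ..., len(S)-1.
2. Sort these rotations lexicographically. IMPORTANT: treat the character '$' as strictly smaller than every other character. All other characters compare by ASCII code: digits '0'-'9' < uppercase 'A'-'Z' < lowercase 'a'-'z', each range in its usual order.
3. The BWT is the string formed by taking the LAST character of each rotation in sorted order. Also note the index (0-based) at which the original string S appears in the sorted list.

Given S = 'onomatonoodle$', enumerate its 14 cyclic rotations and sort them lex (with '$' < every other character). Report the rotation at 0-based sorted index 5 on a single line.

Answer: matonoodle$ono

Derivation:
All 14 rotations (rotation i = S[i:]+S[:i]):
  rot[0] = onomatonoodle$
  rot[1] = nomatonoodle$o
  rot[2] = omatonoodle$on
  rot[3] = matonoodle$ono
  rot[4] = atonoodle$onom
  rot[5] = tonoodle$onoma
  rot[6] = onoodle$onomat
  rot[7] = noodle$onomato
  rot[8] = oodle$onomaton
  rot[9] = odle$onomatono
  rot[10] = dle$onomatonoo
  rot[11] = le$onomatonood
  rot[12] = e$onomatonoodl
  rot[13] = $onomatonoodle
Sorted (with $ < everything):
  sorted[0] = $onomatonoodle
  sorted[1] = atonoodle$onom
  sorted[2] = dle$onomatonoo
  sorted[3] = e$onomatonoodl
  sorted[4] = le$onomatonood
  sorted[5] = matonoodle$ono
  sorted[6] = nomatonoodle$o
  sorted[7] = noodle$onomato
  sorted[8] = odle$onomatono
  sorted[9] = omatonoodle$on
  sorted[10] = onomatonoodle$
  sorted[11] = onoodle$onomat
  sorted[12] = oodle$onomaton
  sorted[13] = tonoodle$onoma
sorted[5] = matonoodle$ono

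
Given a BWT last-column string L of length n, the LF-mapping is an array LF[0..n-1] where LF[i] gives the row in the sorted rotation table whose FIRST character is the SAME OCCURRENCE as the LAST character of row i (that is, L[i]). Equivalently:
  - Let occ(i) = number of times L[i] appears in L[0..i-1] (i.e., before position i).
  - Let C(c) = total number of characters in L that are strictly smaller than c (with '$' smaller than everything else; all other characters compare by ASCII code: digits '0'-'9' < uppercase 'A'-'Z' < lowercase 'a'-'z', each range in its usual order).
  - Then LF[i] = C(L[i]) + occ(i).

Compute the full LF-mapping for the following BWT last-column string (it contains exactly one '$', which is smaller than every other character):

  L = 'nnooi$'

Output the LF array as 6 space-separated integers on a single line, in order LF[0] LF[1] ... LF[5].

Char counts: '$':1, 'i':1, 'n':2, 'o':2
C (first-col start): C('$')=0, C('i')=1, C('n')=2, C('o')=4
L[0]='n': occ=0, LF[0]=C('n')+0=2+0=2
L[1]='n': occ=1, LF[1]=C('n')+1=2+1=3
L[2]='o': occ=0, LF[2]=C('o')+0=4+0=4
L[3]='o': occ=1, LF[3]=C('o')+1=4+1=5
L[4]='i': occ=0, LF[4]=C('i')+0=1+0=1
L[5]='$': occ=0, LF[5]=C('$')+0=0+0=0

Answer: 2 3 4 5 1 0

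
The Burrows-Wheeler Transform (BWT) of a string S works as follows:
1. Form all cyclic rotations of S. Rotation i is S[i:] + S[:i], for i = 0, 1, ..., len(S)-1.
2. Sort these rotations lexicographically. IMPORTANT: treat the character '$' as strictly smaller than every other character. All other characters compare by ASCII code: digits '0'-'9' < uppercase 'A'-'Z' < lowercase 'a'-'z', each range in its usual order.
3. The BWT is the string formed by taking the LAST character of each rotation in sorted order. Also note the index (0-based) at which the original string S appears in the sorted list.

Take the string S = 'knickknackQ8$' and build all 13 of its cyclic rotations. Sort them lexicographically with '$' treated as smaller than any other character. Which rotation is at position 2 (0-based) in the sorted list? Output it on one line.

All 13 rotations (rotation i = S[i:]+S[:i]):
  rot[0] = knickknackQ8$
  rot[1] = nickknackQ8$k
  rot[2] = ickknackQ8$kn
  rot[3] = ckknackQ8$kni
  rot[4] = kknackQ8$knic
  rot[5] = knackQ8$knick
  rot[6] = nackQ8$knickk
  rot[7] = ackQ8$knickkn
  rot[8] = ckQ8$knickkna
  rot[9] = kQ8$knickknac
  rot[10] = Q8$knickknack
  rot[11] = 8$knickknackQ
  rot[12] = $knickknackQ8
Sorted (with $ < everything):
  sorted[0] = $knickknackQ8
  sorted[1] = 8$knickknackQ
  sorted[2] = Q8$knickknack
  sorted[3] = ackQ8$knickkn
  sorted[4] = ckQ8$knickkna
  sorted[5] = ckknackQ8$kni
  sorted[6] = ickknackQ8$kn
  sorted[7] = kQ8$knickknac
  sorted[8] = kknackQ8$knic
  sorted[9] = knackQ8$knick
  sorted[10] = knickknackQ8$
  sorted[11] = nackQ8$knickk
  sorted[12] = nickknackQ8$k
sorted[2] = Q8$knickknack

Answer: Q8$knickknack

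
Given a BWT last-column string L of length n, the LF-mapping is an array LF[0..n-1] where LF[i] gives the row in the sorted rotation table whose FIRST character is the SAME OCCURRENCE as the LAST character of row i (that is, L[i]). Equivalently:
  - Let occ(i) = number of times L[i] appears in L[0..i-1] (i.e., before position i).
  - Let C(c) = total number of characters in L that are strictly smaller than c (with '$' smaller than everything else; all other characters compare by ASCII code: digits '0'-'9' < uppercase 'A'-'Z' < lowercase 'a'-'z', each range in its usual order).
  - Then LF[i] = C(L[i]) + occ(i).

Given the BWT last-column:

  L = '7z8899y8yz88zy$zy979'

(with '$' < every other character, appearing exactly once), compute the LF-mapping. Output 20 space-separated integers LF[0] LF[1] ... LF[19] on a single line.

Answer: 1 16 3 4 8 9 12 5 13 17 6 7 18 14 0 19 15 10 2 11

Derivation:
Char counts: '$':1, '7':2, '8':5, '9':4, 'y':4, 'z':4
C (first-col start): C('$')=0, C('7')=1, C('8')=3, C('9')=8, C('y')=12, C('z')=16
L[0]='7': occ=0, LF[0]=C('7')+0=1+0=1
L[1]='z': occ=0, LF[1]=C('z')+0=16+0=16
L[2]='8': occ=0, LF[2]=C('8')+0=3+0=3
L[3]='8': occ=1, LF[3]=C('8')+1=3+1=4
L[4]='9': occ=0, LF[4]=C('9')+0=8+0=8
L[5]='9': occ=1, LF[5]=C('9')+1=8+1=9
L[6]='y': occ=0, LF[6]=C('y')+0=12+0=12
L[7]='8': occ=2, LF[7]=C('8')+2=3+2=5
L[8]='y': occ=1, LF[8]=C('y')+1=12+1=13
L[9]='z': occ=1, LF[9]=C('z')+1=16+1=17
L[10]='8': occ=3, LF[10]=C('8')+3=3+3=6
L[11]='8': occ=4, LF[11]=C('8')+4=3+4=7
L[12]='z': occ=2, LF[12]=C('z')+2=16+2=18
L[13]='y': occ=2, LF[13]=C('y')+2=12+2=14
L[14]='$': occ=0, LF[14]=C('$')+0=0+0=0
L[15]='z': occ=3, LF[15]=C('z')+3=16+3=19
L[16]='y': occ=3, LF[16]=C('y')+3=12+3=15
L[17]='9': occ=2, LF[17]=C('9')+2=8+2=10
L[18]='7': occ=1, LF[18]=C('7')+1=1+1=2
L[19]='9': occ=3, LF[19]=C('9')+3=8+3=11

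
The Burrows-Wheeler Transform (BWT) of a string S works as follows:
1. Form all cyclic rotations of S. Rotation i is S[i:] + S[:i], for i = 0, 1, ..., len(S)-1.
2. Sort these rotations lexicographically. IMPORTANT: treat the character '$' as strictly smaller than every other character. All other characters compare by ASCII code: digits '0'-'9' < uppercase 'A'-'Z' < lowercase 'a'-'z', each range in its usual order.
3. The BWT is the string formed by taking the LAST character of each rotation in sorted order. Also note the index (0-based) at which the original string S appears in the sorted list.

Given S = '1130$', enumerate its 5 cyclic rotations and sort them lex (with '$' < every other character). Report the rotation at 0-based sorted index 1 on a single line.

All 5 rotations (rotation i = S[i:]+S[:i]):
  rot[0] = 1130$
  rot[1] = 130$1
  rot[2] = 30$11
  rot[3] = 0$113
  rot[4] = $1130
Sorted (with $ < everything):
  sorted[0] = $1130
  sorted[1] = 0$113
  sorted[2] = 1130$
  sorted[3] = 130$1
  sorted[4] = 30$11
sorted[1] = 0$113

Answer: 0$113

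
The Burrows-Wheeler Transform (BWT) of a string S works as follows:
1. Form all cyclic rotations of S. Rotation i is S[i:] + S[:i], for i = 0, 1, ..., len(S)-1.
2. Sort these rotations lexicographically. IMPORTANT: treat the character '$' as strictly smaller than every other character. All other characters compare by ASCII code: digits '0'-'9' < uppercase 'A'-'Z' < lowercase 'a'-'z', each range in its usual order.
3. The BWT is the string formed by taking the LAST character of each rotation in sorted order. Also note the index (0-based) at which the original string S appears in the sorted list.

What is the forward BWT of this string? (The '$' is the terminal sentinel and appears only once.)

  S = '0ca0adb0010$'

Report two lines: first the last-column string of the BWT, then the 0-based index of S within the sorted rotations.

All 12 rotations (rotation i = S[i:]+S[:i]):
  rot[0] = 0ca0adb0010$
  rot[1] = ca0adb0010$0
  rot[2] = a0adb0010$0c
  rot[3] = 0adb0010$0ca
  rot[4] = adb0010$0ca0
  rot[5] = db0010$0ca0a
  rot[6] = b0010$0ca0ad
  rot[7] = 0010$0ca0adb
  rot[8] = 010$0ca0adb0
  rot[9] = 10$0ca0adb00
  rot[10] = 0$0ca0adb001
  rot[11] = $0ca0adb0010
Sorted (with $ < everything):
  sorted[0] = $0ca0adb0010  (last char: '0')
  sorted[1] = 0$0ca0adb001  (last char: '1')
  sorted[2] = 0010$0ca0adb  (last char: 'b')
  sorted[3] = 010$0ca0adb0  (last char: '0')
  sorted[4] = 0adb0010$0ca  (last char: 'a')
  sorted[5] = 0ca0adb0010$  (last char: '$')
  sorted[6] = 10$0ca0adb00  (last char: '0')
  sorted[7] = a0adb0010$0c  (last char: 'c')
  sorted[8] = adb0010$0ca0  (last char: '0')
  sorted[9] = b0010$0ca0ad  (last char: 'd')
  sorted[10] = ca0adb0010$0  (last char: '0')
  sorted[11] = db0010$0ca0a  (last char: 'a')
Last column: 01b0a$0c0d0a
Original string S is at sorted index 5

Answer: 01b0a$0c0d0a
5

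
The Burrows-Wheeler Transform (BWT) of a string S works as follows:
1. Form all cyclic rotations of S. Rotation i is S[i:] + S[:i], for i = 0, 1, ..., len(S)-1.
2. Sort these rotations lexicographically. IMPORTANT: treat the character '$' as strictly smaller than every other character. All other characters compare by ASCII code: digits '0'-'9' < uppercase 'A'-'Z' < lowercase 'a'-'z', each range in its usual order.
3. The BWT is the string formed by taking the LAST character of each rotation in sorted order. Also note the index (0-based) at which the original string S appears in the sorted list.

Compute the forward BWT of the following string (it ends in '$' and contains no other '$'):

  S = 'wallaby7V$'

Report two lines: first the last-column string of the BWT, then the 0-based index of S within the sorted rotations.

Answer: Vy7lwala$b
8

Derivation:
All 10 rotations (rotation i = S[i:]+S[:i]):
  rot[0] = wallaby7V$
  rot[1] = allaby7V$w
  rot[2] = llaby7V$wa
  rot[3] = laby7V$wal
  rot[4] = aby7V$wall
  rot[5] = by7V$walla
  rot[6] = y7V$wallab
  rot[7] = 7V$wallaby
  rot[8] = V$wallaby7
  rot[9] = $wallaby7V
Sorted (with $ < everything):
  sorted[0] = $wallaby7V  (last char: 'V')
  sorted[1] = 7V$wallaby  (last char: 'y')
  sorted[2] = V$wallaby7  (last char: '7')
  sorted[3] = aby7V$wall  (last char: 'l')
  sorted[4] = allaby7V$w  (last char: 'w')
  sorted[5] = by7V$walla  (last char: 'a')
  sorted[6] = laby7V$wal  (last char: 'l')
  sorted[7] = llaby7V$wa  (last char: 'a')
  sorted[8] = wallaby7V$  (last char: '$')
  sorted[9] = y7V$wallab  (last char: 'b')
Last column: Vy7lwala$b
Original string S is at sorted index 8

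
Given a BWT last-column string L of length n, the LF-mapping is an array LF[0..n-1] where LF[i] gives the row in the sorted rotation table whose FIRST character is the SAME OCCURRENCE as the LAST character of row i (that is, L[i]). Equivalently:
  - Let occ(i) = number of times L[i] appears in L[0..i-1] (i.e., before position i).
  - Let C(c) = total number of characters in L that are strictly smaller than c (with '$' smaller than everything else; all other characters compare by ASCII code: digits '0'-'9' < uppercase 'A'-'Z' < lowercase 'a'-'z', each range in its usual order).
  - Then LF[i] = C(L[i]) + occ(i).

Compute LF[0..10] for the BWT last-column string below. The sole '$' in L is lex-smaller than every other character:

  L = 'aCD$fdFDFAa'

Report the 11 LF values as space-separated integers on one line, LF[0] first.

Answer: 7 2 3 0 10 9 5 4 6 1 8

Derivation:
Char counts: '$':1, 'A':1, 'C':1, 'D':2, 'F':2, 'a':2, 'd':1, 'f':1
C (first-col start): C('$')=0, C('A')=1, C('C')=2, C('D')=3, C('F')=5, C('a')=7, C('d')=9, C('f')=10
L[0]='a': occ=0, LF[0]=C('a')+0=7+0=7
L[1]='C': occ=0, LF[1]=C('C')+0=2+0=2
L[2]='D': occ=0, LF[2]=C('D')+0=3+0=3
L[3]='$': occ=0, LF[3]=C('$')+0=0+0=0
L[4]='f': occ=0, LF[4]=C('f')+0=10+0=10
L[5]='d': occ=0, LF[5]=C('d')+0=9+0=9
L[6]='F': occ=0, LF[6]=C('F')+0=5+0=5
L[7]='D': occ=1, LF[7]=C('D')+1=3+1=4
L[8]='F': occ=1, LF[8]=C('F')+1=5+1=6
L[9]='A': occ=0, LF[9]=C('A')+0=1+0=1
L[10]='a': occ=1, LF[10]=C('a')+1=7+1=8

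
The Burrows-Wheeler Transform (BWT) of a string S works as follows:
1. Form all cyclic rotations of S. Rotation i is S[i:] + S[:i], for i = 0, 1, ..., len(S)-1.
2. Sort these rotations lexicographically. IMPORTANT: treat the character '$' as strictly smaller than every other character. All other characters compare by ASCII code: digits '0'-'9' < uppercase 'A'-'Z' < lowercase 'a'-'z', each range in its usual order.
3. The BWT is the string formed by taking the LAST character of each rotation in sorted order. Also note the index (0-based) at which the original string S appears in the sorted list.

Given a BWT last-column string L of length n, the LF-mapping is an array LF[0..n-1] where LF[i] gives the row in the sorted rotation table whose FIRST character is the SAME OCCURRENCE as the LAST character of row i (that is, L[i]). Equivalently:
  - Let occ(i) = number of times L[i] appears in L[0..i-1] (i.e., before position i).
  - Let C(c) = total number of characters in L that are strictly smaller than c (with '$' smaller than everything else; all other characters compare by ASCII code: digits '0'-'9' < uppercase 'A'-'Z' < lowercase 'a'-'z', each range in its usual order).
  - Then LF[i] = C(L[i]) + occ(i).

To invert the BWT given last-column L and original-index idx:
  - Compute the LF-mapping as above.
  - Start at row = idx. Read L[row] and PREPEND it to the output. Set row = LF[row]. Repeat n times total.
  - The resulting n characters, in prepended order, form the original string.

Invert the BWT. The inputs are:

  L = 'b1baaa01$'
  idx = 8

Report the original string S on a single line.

Answer: b10aaa1b$

Derivation:
LF mapping: 7 2 8 4 5 6 1 3 0
Walk LF starting at row 8, prepending L[row]:
  step 1: row=8, L[8]='$', prepend. Next row=LF[8]=0
  step 2: row=0, L[0]='b', prepend. Next row=LF[0]=7
  step 3: row=7, L[7]='1', prepend. Next row=LF[7]=3
  step 4: row=3, L[3]='a', prepend. Next row=LF[3]=4
  step 5: row=4, L[4]='a', prepend. Next row=LF[4]=5
  step 6: row=5, L[5]='a', prepend. Next row=LF[5]=6
  step 7: row=6, L[6]='0', prepend. Next row=LF[6]=1
  step 8: row=1, L[1]='1', prepend. Next row=LF[1]=2
  step 9: row=2, L[2]='b', prepend. Next row=LF[2]=8
Reversed output: b10aaa1b$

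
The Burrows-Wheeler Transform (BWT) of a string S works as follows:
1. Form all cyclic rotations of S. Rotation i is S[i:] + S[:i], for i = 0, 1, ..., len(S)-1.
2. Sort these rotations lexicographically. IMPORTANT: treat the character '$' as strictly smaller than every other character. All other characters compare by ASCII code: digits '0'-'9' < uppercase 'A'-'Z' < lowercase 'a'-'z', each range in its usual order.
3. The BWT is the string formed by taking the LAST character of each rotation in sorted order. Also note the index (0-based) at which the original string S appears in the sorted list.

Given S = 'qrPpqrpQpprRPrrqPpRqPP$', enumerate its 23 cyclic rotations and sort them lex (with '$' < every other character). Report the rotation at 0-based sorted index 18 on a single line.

All 23 rotations (rotation i = S[i:]+S[:i]):
  rot[0] = qrPpqrpQpprRPrrqPpRqPP$
  rot[1] = rPpqrpQpprRPrrqPpRqPP$q
  rot[2] = PpqrpQpprRPrrqPpRqPP$qr
  rot[3] = pqrpQpprRPrrqPpRqPP$qrP
  rot[4] = qrpQpprRPrrqPpRqPP$qrPp
  rot[5] = rpQpprRPrrqPpRqPP$qrPpq
  rot[6] = pQpprRPrrqPpRqPP$qrPpqr
  rot[7] = QpprRPrrqPpRqPP$qrPpqrp
  rot[8] = pprRPrrqPpRqPP$qrPpqrpQ
  rot[9] = prRPrrqPpRqPP$qrPpqrpQp
  rot[10] = rRPrrqPpRqPP$qrPpqrpQpp
  rot[11] = RPrrqPpRqPP$qrPpqrpQppr
  rot[12] = PrrqPpRqPP$qrPpqrpQpprR
  rot[13] = rrqPpRqPP$qrPpqrpQpprRP
  rot[14] = rqPpRqPP$qrPpqrpQpprRPr
  rot[15] = qPpRqPP$qrPpqrpQpprRPrr
  rot[16] = PpRqPP$qrPpqrpQpprRPrrq
  rot[17] = pRqPP$qrPpqrpQpprRPrrqP
  rot[18] = RqPP$qrPpqrpQpprRPrrqPp
  rot[19] = qPP$qrPpqrpQpprRPrrqPpR
  rot[20] = PP$qrPpqrpQpprRPrrqPpRq
  rot[21] = P$qrPpqrpQpprRPrrqPpRqP
  rot[22] = $qrPpqrpQpprRPrrqPpRqPP
Sorted (with $ < everything):
  sorted[0] = $qrPpqrpQpprRPrrqPpRqPP
  sorted[1] = P$qrPpqrpQpprRPrrqPpRqP
  sorted[2] = PP$qrPpqrpQpprRPrrqPpRq
  sorted[3] = PpRqPP$qrPpqrpQpprRPrrq
  sorted[4] = PpqrpQpprRPrrqPpRqPP$qr
  sorted[5] = PrrqPpRqPP$qrPpqrpQpprR
  sorted[6] = QpprRPrrqPpRqPP$qrPpqrp
  sorted[7] = RPrrqPpRqPP$qrPpqrpQppr
  sorted[8] = RqPP$qrPpqrpQpprRPrrqPp
  sorted[9] = pQpprRPrrqPpRqPP$qrPpqr
  sorted[10] = pRqPP$qrPpqrpQpprRPrrqP
  sorted[11] = pprRPrrqPpRqPP$qrPpqrpQ
  sorted[12] = pqrpQpprRPrrqPpRqPP$qrP
  sorted[13] = prRPrrqPpRqPP$qrPpqrpQp
  sorted[14] = qPP$qrPpqrpQpprRPrrqPpR
  sorted[15] = qPpRqPP$qrPpqrpQpprRPrr
  sorted[16] = qrPpqrpQpprRPrrqPpRqPP$
  sorted[17] = qrpQpprRPrrqPpRqPP$qrPp
  sorted[18] = rPpqrpQpprRPrrqPpRqPP$q
  sorted[19] = rRPrrqPpRqPP$qrPpqrpQpp
  sorted[20] = rpQpprRPrrqPpRqPP$qrPpq
  sorted[21] = rqPpRqPP$qrPpqrpQpprRPr
  sorted[22] = rrqPpRqPP$qrPpqrpQpprRP
sorted[18] = rPpqrpQpprRPrrqPpRqPP$q

Answer: rPpqrpQpprRPrrqPpRqPP$q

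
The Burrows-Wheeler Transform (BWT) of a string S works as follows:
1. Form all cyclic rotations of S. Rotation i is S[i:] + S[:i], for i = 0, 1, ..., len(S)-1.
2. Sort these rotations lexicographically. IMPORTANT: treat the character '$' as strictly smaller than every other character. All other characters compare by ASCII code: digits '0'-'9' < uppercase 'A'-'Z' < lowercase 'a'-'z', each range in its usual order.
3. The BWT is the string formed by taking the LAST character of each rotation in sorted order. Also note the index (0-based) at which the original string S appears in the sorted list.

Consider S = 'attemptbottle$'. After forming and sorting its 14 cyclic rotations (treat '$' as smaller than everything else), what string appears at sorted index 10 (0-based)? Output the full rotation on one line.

Answer: temptbottle$at

Derivation:
All 14 rotations (rotation i = S[i:]+S[:i]):
  rot[0] = attemptbottle$
  rot[1] = ttemptbottle$a
  rot[2] = temptbottle$at
  rot[3] = emptbottle$att
  rot[4] = mptbottle$atte
  rot[5] = ptbottle$attem
  rot[6] = tbottle$attemp
  rot[7] = bottle$attempt
  rot[8] = ottle$attemptb
  rot[9] = ttle$attemptbo
  rot[10] = tle$attemptbot
  rot[11] = le$attemptbott
  rot[12] = e$attemptbottl
  rot[13] = $attemptbottle
Sorted (with $ < everything):
  sorted[0] = $attemptbottle
  sorted[1] = attemptbottle$
  sorted[2] = bottle$attempt
  sorted[3] = e$attemptbottl
  sorted[4] = emptbottle$att
  sorted[5] = le$attemptbott
  sorted[6] = mptbottle$atte
  sorted[7] = ottle$attemptb
  sorted[8] = ptbottle$attem
  sorted[9] = tbottle$attemp
  sorted[10] = temptbottle$at
  sorted[11] = tle$attemptbot
  sorted[12] = ttemptbottle$a
  sorted[13] = ttle$attemptbo
sorted[10] = temptbottle$at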